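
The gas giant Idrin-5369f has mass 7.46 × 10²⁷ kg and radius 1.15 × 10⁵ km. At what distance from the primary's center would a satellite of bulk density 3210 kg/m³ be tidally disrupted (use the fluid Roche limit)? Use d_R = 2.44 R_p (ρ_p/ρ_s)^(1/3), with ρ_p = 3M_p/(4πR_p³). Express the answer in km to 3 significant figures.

ρ_p = 3M_p/(4πR_p³) = 3 × (7.46 × 10²⁷) / (4π × (1.15 × 10⁸ m)³) = 1170 kg/m³
d_R = 2.44 × 1.15 × 10⁵ km × (1170/3210)^(1/3)
    = 2.00 × 10⁵ km

2.00 × 10⁵ km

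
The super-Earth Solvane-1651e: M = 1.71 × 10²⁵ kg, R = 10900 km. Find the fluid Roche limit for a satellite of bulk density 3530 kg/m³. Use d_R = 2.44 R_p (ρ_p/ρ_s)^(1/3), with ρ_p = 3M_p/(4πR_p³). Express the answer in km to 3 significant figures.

25600 km

ρ_p = 3M_p/(4πR_p³) = 3 × (1.71 × 10²⁵) / (4π × (1.09 × 10⁷ m)³) = 3150 kg/m³
d_R = 2.44 × 10900 km × (3150/3530)^(1/3)
    = 25600 km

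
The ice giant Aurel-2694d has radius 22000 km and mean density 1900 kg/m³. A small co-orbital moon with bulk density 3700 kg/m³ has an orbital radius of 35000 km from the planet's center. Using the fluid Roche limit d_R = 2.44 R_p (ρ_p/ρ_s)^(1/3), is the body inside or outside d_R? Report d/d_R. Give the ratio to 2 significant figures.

d_R = 2.44 × (22000 km) × (1900/3700)^(1/3) = 42990 km
d/d_R = (35000) / (42990) = 0.81
Since d/d_R < 1, the body is inside the Roche limit.

inside; d/d_R ≈ 0.81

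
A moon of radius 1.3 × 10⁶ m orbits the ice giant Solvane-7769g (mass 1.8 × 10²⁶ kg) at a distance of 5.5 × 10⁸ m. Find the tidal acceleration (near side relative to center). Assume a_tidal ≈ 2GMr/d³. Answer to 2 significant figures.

a_tidal = 2GMr/d³
        = 2 × (6.674 × 10⁻¹¹) × (1.8 × 10²⁶) × (1.3 × 10⁶) / (5.5 × 10⁸)³
        = 1.9 × 10⁻⁴ m/s²

1.9 × 10⁻⁴ m/s²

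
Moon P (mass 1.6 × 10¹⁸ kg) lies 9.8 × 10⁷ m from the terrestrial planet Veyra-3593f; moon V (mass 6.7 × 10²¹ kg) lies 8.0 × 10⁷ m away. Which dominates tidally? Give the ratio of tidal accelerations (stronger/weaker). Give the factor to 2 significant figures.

Compare M/d³ for the two perturbers:
Moon P: (1.6 × 10¹⁸) / (9.8 × 10⁷)³ = 1.700 × 10⁻⁶
Moon V: (6.7 × 10²¹) / (8.0 × 10⁷)³ = 1.309 × 10⁻²
Ratio (larger/smaller) = 7700

Moon V, by a factor of ≈ 7700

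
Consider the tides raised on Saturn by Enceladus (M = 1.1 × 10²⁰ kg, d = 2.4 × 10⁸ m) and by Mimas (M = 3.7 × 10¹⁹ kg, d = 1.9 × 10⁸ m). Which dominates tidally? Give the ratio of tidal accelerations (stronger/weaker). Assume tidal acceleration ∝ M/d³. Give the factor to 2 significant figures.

Enceladus, by a factor of ≈ 1.5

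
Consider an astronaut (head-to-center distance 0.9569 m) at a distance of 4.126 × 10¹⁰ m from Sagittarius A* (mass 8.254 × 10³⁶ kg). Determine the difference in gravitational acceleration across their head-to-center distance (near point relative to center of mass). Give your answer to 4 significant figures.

1.501 × 10⁻⁵ m/s²

a_tidal = 2GMr/d³
        = 2 × (6.674 × 10⁻¹¹) × (8.254 × 10³⁶) × (0.9569) / (4.126 × 10¹⁰)³
        = 1.501 × 10⁻⁵ m/s²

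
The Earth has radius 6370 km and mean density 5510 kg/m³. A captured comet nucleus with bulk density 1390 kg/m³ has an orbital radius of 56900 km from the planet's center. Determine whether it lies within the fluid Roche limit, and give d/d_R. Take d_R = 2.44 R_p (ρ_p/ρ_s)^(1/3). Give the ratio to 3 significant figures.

d_R = 2.44 × (6370 km) × (5510/1390)^(1/3) = 24600 km
d/d_R = (56900) / (24600) = 2.31
Since d/d_R > 1, the body is outside the Roche limit.

outside; d/d_R ≈ 2.31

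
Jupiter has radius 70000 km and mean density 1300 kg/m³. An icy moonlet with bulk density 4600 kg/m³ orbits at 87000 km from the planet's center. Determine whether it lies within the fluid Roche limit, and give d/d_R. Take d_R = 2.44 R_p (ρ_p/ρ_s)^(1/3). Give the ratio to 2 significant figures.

d_R = 2.44 × (70000 km) × (1300/4600)^(1/3) = 1.121 × 10⁵ km
d/d_R = (87000) / (1.121 × 10⁵) = 0.78
Since d/d_R < 1, the body is inside the Roche limit.

inside; d/d_R ≈ 0.78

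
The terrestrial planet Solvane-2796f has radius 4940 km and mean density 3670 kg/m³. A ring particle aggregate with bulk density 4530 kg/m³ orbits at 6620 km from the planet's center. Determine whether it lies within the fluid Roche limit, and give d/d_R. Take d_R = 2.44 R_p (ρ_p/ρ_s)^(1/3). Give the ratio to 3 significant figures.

inside; d/d_R ≈ 0.589

d_R = 2.44 × (4940 km) × (3670/4530)^(1/3) = 11240 km
d/d_R = (6620) / (11240) = 0.589
Since d/d_R < 1, the body is inside the Roche limit.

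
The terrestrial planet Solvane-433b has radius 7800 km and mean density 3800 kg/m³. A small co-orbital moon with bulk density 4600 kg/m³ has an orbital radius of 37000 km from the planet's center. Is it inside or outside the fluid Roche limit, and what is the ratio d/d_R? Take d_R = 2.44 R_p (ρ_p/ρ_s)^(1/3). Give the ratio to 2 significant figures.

d_R = 2.44 × (7800 km) × (3800/4600)^(1/3) = 17860 km
d/d_R = (37000) / (17860) = 2.1
Since d/d_R > 1, the body is outside the Roche limit.

outside; d/d_R ≈ 2.1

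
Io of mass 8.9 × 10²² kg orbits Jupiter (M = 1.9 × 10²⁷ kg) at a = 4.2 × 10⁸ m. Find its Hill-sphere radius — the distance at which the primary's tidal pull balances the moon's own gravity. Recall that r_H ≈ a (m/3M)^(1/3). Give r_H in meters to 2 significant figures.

1.0 × 10⁷ m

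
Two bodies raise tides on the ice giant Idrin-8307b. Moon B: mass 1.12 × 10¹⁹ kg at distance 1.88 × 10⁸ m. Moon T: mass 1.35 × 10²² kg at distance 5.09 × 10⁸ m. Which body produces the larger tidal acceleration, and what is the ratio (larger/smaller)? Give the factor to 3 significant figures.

Moon T, by a factor of ≈ 60.7

The tide-raising term goes as M/d³ (the gradient of a 1/d² field).
Moon B: (1.12 × 10¹⁹) / (1.88 × 10⁸)³ = 1.686 × 10⁻⁶
Moon T: (1.35 × 10²²) / (5.09 × 10⁸)³ = 1.024 × 10⁻⁴
Ratio (larger/smaller) = 60.7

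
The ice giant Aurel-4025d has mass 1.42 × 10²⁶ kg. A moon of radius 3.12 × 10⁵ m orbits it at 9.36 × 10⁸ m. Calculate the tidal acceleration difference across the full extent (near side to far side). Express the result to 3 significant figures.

a_tidal = 4GMr/d³
        = 4 × (6.674 × 10⁻¹¹) × (1.42 × 10²⁶) × (3.12 × 10⁵) / (9.36 × 10⁸)³
        = 1.44 × 10⁻⁵ m/s²

1.44 × 10⁻⁵ m/s²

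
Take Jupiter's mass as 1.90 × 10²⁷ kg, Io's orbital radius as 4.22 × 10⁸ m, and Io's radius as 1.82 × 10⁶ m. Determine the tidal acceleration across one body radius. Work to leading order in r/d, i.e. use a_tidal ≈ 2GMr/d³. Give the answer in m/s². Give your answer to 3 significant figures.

6.14 × 10⁻³ m/s²

Δa = 2GMr/d³
   = 2 × (6.674 × 10⁻¹¹) × (1.90 × 10²⁷) × (1.82 × 10⁶) / (4.22 × 10⁸)³
   = 6.14 × 10⁻³ m/s²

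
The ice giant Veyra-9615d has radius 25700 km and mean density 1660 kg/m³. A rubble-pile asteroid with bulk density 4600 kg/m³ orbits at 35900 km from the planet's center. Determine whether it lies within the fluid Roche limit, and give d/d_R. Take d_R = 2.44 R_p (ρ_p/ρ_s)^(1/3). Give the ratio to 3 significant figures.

inside; d/d_R ≈ 0.804

d_R = 2.44 × (25700 km) × (1660/4600)^(1/3) = 44650 km
d/d_R = (35900) / (44650) = 0.804
Since d/d_R < 1, the body is inside the Roche limit.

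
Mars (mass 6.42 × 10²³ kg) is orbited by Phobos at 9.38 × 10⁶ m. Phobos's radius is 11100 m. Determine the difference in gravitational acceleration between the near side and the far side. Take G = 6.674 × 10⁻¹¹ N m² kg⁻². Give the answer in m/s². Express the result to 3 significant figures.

2.31 × 10⁻³ m/s²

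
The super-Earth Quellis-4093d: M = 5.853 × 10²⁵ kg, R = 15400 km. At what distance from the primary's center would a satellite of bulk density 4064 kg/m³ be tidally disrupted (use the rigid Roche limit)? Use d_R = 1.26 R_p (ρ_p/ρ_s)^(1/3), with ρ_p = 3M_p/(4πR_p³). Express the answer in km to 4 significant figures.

19020 km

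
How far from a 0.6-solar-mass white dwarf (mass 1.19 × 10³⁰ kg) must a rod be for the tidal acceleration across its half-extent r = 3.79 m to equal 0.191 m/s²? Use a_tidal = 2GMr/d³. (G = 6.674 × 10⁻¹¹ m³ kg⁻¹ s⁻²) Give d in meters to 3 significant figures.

2GMr/d³ = a_tidal  ⇒  d = (2GMr / a_tidal)^(1/3)
d = (2 × 6.674×10⁻¹¹ × (1.19 × 10³⁰) × (3.79) / (0.191))^(1/3)
  = 1.47 × 10⁷ m

1.47 × 10⁷ m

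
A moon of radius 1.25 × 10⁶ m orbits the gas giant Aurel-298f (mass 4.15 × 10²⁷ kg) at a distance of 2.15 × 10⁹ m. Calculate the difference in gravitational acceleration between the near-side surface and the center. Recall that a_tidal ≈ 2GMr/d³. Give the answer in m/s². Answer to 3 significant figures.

Δg = 2GMr/d³
   = 2 × (6.674 × 10⁻¹¹) × (4.15 × 10²⁷) × (1.25 × 10⁶) / (2.15 × 10⁹)³
   = 6.97 × 10⁻⁵ m/s²

6.97 × 10⁻⁵ m/s²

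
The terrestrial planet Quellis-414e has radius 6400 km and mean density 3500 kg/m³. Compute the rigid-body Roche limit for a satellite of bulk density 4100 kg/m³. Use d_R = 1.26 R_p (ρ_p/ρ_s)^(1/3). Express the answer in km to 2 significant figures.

d_R = 1.26 × 6400 km × (3500/4100)^(1/3)
    = 7600 km

7600 km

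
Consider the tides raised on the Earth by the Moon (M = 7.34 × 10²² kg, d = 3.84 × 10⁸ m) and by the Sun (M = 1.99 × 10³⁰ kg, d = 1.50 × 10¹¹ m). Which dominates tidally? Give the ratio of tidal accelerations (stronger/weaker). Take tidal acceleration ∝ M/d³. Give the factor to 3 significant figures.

The Moon, by a factor of ≈ 2.20

Tidal acceleration ∝ M/d³, so compare M/d³ for each.
The Moon: (7.34 × 10²²) / (3.84 × 10⁸)³ = 1.296 × 10⁻³
The Sun: (1.99 × 10³⁰) / (1.50 × 10¹¹)³ = 5.896 × 10⁻⁴
Ratio (larger/smaller) = 2.20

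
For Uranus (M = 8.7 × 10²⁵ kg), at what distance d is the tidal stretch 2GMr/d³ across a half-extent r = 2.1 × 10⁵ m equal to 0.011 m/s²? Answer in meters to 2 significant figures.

6.1 × 10⁷ m

2GMr/d³ = a_tidal  ⇒  d = (2GMr / a_tidal)^(1/3)
d = (2 × 6.674×10⁻¹¹ × (8.7 × 10²⁵) × (2.1 × 10⁵) / (0.011))^(1/3)
  = 6.1 × 10⁷ m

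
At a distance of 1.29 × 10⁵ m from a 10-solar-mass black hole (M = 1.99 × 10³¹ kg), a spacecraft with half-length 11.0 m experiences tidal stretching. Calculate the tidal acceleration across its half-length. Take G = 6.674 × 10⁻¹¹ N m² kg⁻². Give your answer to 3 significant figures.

a_tidal = 2GMr/d³
        = 2 × (6.674 × 10⁻¹¹) × (1.99 × 10³¹) × (11.0) / (1.29 × 10⁵)³
        = 1.36 × 10⁷ m/s²

1.36 × 10⁷ m/s²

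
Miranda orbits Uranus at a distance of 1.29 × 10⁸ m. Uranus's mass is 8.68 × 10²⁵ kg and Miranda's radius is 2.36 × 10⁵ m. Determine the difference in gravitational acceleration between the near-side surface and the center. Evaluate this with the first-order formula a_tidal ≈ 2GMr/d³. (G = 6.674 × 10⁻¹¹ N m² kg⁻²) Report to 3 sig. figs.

1.27 × 10⁻³ m/s²

Δa = 2GMr/d³
   = 2 × (6.674 × 10⁻¹¹) × (8.68 × 10²⁵) × (2.36 × 10⁵) / (1.29 × 10⁸)³
   = 1.27 × 10⁻³ m/s²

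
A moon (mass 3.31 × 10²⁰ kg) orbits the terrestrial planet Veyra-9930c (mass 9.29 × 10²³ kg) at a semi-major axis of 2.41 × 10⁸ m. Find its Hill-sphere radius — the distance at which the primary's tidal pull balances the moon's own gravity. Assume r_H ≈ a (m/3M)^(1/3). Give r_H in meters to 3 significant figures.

1.18 × 10⁷ m

r_H ≈ a (m/3M)^(1/3)
    = (2.41 × 10⁸) × (3.31 × 10²⁰ / (3 × 9.29 × 10²³))^(1/3)
    = 1.18 × 10⁷ m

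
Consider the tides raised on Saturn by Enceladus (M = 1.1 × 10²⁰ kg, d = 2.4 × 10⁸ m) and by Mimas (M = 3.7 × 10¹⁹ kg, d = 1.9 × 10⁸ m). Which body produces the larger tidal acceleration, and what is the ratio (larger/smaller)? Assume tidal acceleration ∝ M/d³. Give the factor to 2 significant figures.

Tidal stretch scales as M/d³; compute that for each body.
Enceladus: (1.1 × 10²⁰) / (2.4 × 10⁸)³ = 7.957 × 10⁻⁶
Mimas: (3.7 × 10¹⁹) / (1.9 × 10⁸)³ = 5.394 × 10⁻⁶
Ratio (larger/smaller) = 1.5

Enceladus, by a factor of ≈ 1.5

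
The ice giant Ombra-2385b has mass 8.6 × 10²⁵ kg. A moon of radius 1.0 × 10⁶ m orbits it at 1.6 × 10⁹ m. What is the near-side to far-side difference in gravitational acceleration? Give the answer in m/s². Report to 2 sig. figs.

5.6 × 10⁻⁶ m/s²

Δg = 4GMr/d³
   = 4 × (6.674 × 10⁻¹¹) × (8.6 × 10²⁵) × (1.0 × 10⁶) / (1.6 × 10⁹)³
   = 5.6 × 10⁻⁶ m/s²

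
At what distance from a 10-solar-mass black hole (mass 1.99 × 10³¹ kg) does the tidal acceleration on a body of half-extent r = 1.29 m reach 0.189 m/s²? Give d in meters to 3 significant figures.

2GMr/d³ = a_tidal  ⇒  d = (2GMr / a_tidal)^(1/3)
d = (2 × 6.674×10⁻¹¹ × (1.99 × 10³¹) × (1.29) / (0.189))^(1/3)
  = 2.63 × 10⁷ m

2.63 × 10⁷ m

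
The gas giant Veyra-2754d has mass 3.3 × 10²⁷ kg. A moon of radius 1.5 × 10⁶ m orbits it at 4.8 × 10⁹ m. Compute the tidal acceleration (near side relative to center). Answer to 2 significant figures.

Differencing GM/(d−r)² and GM/d² to first order in r/d gives 2GMr/d³.
a_tidal = 2GMr/d³
        = 2 × (6.674 × 10⁻¹¹) × (3.3 × 10²⁷) × (1.5 × 10⁶) / (4.8 × 10⁹)³
        = 6.0 × 10⁻⁶ m/s²

6.0 × 10⁻⁶ m/s²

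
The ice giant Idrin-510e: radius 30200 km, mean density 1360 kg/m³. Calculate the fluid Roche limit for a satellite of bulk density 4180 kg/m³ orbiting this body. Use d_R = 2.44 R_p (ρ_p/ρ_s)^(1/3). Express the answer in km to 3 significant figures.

50700 km

d_R = 2.44 × 30200 km × (1360/4180)^(1/3)
    = 50700 km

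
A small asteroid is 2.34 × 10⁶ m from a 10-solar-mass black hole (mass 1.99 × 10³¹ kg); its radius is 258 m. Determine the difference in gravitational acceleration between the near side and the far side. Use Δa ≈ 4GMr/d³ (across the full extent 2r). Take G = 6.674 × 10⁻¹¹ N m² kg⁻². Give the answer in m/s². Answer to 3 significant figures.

1.07 × 10⁵ m/s²

Differencing GM/(d−r)² and GM/(d+r)² to first order in r/d gives 4GMr/d³.
Δa = 4GMr/d³
   = 4 × (6.674 × 10⁻¹¹) × (1.99 × 10³¹) × (258) / (2.34 × 10⁶)³
   = 1.07 × 10⁵ m/s²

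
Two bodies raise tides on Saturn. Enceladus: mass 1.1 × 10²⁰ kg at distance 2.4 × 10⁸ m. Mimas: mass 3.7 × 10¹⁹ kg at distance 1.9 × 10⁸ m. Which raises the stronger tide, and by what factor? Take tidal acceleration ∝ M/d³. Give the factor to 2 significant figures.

Enceladus, by a factor of ≈ 1.5

Tidal stretch scales as M/d³; compute that for each body.
Enceladus: (1.1 × 10²⁰) / (2.4 × 10⁸)³ = 7.957 × 10⁻⁶
Mimas: (3.7 × 10¹⁹) / (1.9 × 10⁸)³ = 5.394 × 10⁻⁶
Ratio (larger/smaller) = 1.5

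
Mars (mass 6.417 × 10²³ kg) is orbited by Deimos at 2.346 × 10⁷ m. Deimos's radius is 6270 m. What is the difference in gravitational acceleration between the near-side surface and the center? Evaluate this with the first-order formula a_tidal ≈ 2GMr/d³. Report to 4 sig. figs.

Since r ≪ d, expand the inverse-square field across one radius to get the leading 2GMr/d³ term.
a_tidal = 2GMr/d³
        = 2 × (6.674 × 10⁻¹¹) × (6.417 × 10²³) × (6270) / (2.346 × 10⁷)³
        = 4.159 × 10⁻⁵ m/s²

4.159 × 10⁻⁵ m/s²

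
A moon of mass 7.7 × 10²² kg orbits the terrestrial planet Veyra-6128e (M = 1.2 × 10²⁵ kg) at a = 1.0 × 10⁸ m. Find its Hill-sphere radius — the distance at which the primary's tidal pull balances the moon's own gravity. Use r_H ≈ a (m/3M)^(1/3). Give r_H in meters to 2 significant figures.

r_H ≈ a (m/3M)^(1/3)
    = (1.0 × 10⁸) × (7.7 × 10²² / (3 × 1.2 × 10²⁵))^(1/3)
    = 1.3 × 10⁷ m

1.3 × 10⁷ m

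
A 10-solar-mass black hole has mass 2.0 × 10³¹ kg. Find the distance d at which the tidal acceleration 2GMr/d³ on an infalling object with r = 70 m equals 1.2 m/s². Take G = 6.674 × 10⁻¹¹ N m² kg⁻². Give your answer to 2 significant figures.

5.4 × 10⁷ m

2GMr/d³ = a_tidal  ⇒  d = (2GMr / a_tidal)^(1/3)
d = (2 × 6.674×10⁻¹¹ × (2.0 × 10³¹) × (70) / (1.2))^(1/3)
  = 5.4 × 10⁷ m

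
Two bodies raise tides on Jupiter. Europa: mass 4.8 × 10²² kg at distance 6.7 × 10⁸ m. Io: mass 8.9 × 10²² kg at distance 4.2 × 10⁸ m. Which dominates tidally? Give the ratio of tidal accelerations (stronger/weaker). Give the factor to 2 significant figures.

Compare M/d³ for the two perturbers:
Europa: (4.8 × 10²²) / (6.7 × 10⁸)³ = 1.596 × 10⁻⁴
Io: (8.9 × 10²²) / (4.2 × 10⁸)³ = 1.201 × 10⁻³
Ratio (larger/smaller) = 7.5

Io, by a factor of ≈ 7.5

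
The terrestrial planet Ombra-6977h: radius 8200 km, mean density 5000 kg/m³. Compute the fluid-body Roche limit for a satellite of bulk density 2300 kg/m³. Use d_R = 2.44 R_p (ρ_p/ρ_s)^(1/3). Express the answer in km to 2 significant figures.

26000 km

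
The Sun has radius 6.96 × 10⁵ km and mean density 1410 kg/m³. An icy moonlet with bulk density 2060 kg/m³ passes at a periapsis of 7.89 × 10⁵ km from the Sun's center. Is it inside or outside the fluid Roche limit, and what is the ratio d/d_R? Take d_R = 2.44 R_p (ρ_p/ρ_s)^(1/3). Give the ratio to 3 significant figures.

d_R = 2.44 × (6.96 × 10⁵ km) × (1410/2060)^(1/3) = 1.497 × 10⁶ km
d/d_R = (7.89 × 10⁵) / (1.497 × 10⁶) = 0.527
Since d/d_R < 1, the body is inside the Roche limit.

inside; d/d_R ≈ 0.527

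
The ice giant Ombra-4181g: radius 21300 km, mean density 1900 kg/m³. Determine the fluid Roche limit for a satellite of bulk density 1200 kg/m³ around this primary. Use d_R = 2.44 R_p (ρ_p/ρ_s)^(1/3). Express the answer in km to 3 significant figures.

60600 km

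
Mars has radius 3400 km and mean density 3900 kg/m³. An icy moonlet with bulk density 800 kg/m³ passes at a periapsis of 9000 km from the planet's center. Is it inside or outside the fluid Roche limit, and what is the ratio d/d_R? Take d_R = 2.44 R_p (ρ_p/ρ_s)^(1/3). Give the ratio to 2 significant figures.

inside; d/d_R ≈ 0.64

d_R = 2.44 × (3400 km) × (3900/800)^(1/3) = 14070 km
d/d_R = (9000) / (14070) = 0.64
Since d/d_R < 1, the body is inside the Roche limit.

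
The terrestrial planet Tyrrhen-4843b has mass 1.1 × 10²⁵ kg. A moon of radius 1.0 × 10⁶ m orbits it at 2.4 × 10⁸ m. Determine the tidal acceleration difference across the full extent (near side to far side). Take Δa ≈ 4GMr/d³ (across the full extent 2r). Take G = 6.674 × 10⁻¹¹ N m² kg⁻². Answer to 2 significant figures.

Δg = 4GMr/d³
   = 4 × (6.674 × 10⁻¹¹) × (1.1 × 10²⁵) × (1.0 × 10⁶) / (2.4 × 10⁸)³
   = 2.1 × 10⁻⁴ m/s²

2.1 × 10⁻⁴ m/s²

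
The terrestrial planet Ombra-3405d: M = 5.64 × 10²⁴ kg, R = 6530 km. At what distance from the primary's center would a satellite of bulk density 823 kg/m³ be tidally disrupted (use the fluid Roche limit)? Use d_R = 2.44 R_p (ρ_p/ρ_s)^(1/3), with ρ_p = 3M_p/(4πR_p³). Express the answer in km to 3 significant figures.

28800 km

ρ_p = 3M_p/(4πR_p³) = 3 × (5.64 × 10²⁴) / (4π × (6.53 × 10⁶ m)³) = 4840 kg/m³
d_R = 2.44 × 6530 km × (4840/823)^(1/3)
    = 28800 km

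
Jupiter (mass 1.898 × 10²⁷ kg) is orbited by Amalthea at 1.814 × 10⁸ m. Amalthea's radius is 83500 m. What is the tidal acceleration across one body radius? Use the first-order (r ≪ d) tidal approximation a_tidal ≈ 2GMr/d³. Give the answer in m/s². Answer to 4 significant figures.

3.544 × 10⁻³ m/s²

Differencing GM/(d−r)² and GM/d² to first order in r/d gives 2GMr/d³.
Δa = 2GMr/d³
   = 2 × (6.674 × 10⁻¹¹) × (1.898 × 10²⁷) × (83500) / (1.814 × 10⁸)³
   = 3.544 × 10⁻³ m/s²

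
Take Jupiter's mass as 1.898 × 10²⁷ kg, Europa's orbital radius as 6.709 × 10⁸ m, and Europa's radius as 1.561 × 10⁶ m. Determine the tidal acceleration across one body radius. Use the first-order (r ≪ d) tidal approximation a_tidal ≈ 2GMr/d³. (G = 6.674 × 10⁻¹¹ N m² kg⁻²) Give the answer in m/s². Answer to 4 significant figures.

Δa = 2GMr/d³
   = 2 × (6.674 × 10⁻¹¹) × (1.898 × 10²⁷) × (1.561 × 10⁶) / (6.709 × 10⁸)³
   = 1.310 × 10⁻³ m/s²

1.310 × 10⁻³ m/s²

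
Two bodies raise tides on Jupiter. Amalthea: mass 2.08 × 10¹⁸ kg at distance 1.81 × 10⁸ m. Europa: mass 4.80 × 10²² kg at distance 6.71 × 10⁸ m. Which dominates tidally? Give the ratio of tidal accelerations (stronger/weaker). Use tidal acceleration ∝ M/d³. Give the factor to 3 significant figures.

Europa, by a factor of ≈ 453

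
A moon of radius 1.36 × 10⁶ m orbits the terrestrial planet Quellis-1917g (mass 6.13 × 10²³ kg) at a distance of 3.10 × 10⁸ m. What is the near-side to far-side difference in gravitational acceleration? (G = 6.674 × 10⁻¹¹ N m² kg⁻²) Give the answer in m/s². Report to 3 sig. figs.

7.47 × 10⁻⁶ m/s²

Δg = 4GMr/d³
   = 4 × (6.674 × 10⁻¹¹) × (6.13 × 10²³) × (1.36 × 10⁶) / (3.10 × 10⁸)³
   = 7.47 × 10⁻⁶ m/s²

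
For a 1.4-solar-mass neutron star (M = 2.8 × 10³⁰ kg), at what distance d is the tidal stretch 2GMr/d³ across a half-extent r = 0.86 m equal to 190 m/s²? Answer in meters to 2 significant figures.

2GMr/d³ = a_tidal  ⇒  d = (2GMr / a_tidal)^(1/3)
d = (2 × 6.674×10⁻¹¹ × (2.8 × 10³⁰) × (0.86) / (190))^(1/3)
  = 1.2 × 10⁶ m

1.2 × 10⁶ m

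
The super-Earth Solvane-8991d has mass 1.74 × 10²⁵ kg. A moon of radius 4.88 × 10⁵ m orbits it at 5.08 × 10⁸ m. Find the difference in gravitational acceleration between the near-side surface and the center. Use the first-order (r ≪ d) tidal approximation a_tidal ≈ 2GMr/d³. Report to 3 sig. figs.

8.65 × 10⁻⁶ m/s²

a_tidal = 2GMr/d³
        = 2 × (6.674 × 10⁻¹¹) × (1.74 × 10²⁵) × (4.88 × 10⁵) / (5.08 × 10⁸)³
        = 8.65 × 10⁻⁶ m/s²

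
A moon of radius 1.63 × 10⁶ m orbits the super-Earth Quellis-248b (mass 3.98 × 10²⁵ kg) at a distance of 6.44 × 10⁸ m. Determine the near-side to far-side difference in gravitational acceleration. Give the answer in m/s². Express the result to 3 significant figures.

6.48 × 10⁻⁵ m/s²

Δg = 4GMr/d³
   = 4 × (6.674 × 10⁻¹¹) × (3.98 × 10²⁵) × (1.63 × 10⁶) / (6.44 × 10⁸)³
   = 6.48 × 10⁻⁵ m/s²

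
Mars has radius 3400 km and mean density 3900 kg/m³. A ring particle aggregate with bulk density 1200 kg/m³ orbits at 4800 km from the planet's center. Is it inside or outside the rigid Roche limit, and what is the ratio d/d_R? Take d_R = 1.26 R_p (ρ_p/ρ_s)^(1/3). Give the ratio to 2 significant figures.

inside; d/d_R ≈ 0.76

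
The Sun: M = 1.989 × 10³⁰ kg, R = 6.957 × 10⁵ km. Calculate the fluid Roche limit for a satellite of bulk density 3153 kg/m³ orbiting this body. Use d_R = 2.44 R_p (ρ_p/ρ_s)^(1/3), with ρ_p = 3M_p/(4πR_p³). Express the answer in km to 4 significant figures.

ρ_p = 3M_p/(4πR_p³) = 3 × (1.989 × 10³⁰) / (4π × (6.957 × 10⁸ m)³) = 1410 kg/m³
d_R = 2.44 × 6.957 × 10⁵ km × (1410/3153)^(1/3)
    = 1.298 × 10⁶ km

1.298 × 10⁶ km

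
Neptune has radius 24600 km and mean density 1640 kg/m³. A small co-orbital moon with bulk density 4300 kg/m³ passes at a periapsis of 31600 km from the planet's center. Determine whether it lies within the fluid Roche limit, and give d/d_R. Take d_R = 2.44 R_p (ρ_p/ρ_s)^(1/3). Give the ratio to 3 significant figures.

inside; d/d_R ≈ 0.726

d_R = 2.44 × (24600 km) × (1640/4300)^(1/3) = 43530 km
d/d_R = (31600) / (43530) = 0.726
Since d/d_R < 1, the body is inside the Roche limit.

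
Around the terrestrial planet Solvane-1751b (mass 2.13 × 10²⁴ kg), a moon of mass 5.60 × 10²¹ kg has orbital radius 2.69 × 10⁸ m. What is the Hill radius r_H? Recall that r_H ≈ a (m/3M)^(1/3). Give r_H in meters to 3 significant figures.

2.57 × 10⁷ m

r_H ≈ a (m/3M)^(1/3)
    = (2.69 × 10⁸) × (5.60 × 10²¹ / (3 × 2.13 × 10²⁴))^(1/3)
    = 2.57 × 10⁷ m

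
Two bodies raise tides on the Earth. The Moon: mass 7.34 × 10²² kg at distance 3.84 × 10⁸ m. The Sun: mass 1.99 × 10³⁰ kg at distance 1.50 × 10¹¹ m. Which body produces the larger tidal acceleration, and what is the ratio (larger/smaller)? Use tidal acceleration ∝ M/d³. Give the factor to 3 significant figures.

The Moon, by a factor of ≈ 2.20

Tidal acceleration ∝ M/d³, so compare M/d³ for each.
The Moon: (7.34 × 10²²) / (3.84 × 10⁸)³ = 1.296 × 10⁻³
The Sun: (1.99 × 10³⁰) / (1.50 × 10¹¹)³ = 5.896 × 10⁻⁴
Ratio (larger/smaller) = 2.20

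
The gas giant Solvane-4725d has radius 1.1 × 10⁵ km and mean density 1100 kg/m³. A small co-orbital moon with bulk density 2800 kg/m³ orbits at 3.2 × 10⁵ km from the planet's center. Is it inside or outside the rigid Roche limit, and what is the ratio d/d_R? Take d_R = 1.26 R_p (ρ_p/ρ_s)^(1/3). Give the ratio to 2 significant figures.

outside; d/d_R ≈ 3.2

d_R = 1.26 × (1.1 × 10⁵ km) × (1100/2800)^(1/3) = 1.015 × 10⁵ km
d/d_R = (3.2 × 10⁵) / (1.015 × 10⁵) = 3.2
Since d/d_R > 1, the body is outside the Roche limit.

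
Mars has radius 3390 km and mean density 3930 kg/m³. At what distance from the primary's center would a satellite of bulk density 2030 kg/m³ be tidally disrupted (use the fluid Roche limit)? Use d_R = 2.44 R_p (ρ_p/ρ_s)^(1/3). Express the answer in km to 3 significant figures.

10300 km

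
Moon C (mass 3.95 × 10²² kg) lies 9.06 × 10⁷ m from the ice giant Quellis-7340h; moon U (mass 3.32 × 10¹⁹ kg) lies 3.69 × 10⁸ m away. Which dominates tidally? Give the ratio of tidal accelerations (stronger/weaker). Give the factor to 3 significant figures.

Moon C, by a factor of ≈ 80400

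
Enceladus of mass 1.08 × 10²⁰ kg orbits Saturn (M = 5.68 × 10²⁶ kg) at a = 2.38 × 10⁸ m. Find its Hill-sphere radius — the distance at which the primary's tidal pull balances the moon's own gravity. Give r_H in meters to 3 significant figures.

9.49 × 10⁵ m

r_H ≈ a (m/3M)^(1/3)
    = (2.38 × 10⁸) × (1.08 × 10²⁰ / (3 × 5.68 × 10²⁶))^(1/3)
    = 9.49 × 10⁵ m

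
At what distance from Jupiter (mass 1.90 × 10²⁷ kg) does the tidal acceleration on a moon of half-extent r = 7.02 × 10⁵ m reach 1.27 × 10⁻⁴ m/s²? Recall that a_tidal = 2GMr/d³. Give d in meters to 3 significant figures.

1.12 × 10⁹ m

2GMr/d³ = a_tidal  ⇒  d = (2GMr / a_tidal)^(1/3)
d = (2 × 6.674×10⁻¹¹ × (1.90 × 10²⁷) × (7.02 × 10⁵) / (1.27 × 10⁻⁴))^(1/3)
  = 1.12 × 10⁹ m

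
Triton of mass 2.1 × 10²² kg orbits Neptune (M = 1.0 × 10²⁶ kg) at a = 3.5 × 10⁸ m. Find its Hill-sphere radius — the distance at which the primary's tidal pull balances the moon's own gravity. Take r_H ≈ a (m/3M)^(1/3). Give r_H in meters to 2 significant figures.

r_H ≈ a (m/3M)^(1/3)
    = (3.5 × 10⁸) × (2.1 × 10²² / (3 × 1.0 × 10²⁶))^(1/3)
    = 1.4 × 10⁷ m

1.4 × 10⁷ m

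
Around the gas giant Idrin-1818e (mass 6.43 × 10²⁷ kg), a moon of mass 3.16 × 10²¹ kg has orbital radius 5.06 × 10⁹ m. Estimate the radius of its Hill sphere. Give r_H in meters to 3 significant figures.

r_H ≈ a (m/3M)^(1/3)
    = (5.06 × 10⁹) × (3.16 × 10²¹ / (3 × 6.43 × 10²⁷))^(1/3)
    = 2.77 × 10⁷ m

2.77 × 10⁷ m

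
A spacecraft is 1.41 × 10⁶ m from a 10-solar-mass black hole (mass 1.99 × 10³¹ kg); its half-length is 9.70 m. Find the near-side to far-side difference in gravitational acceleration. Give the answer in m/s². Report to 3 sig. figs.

The field gradient is 2GM/d³; across the full diameter 2r the difference is 4GMr/d³.
Δa = 4GMr/d³
   = 4 × (6.674 × 10⁻¹¹) × (1.99 × 10³¹) × (9.70) / (1.41 × 10⁶)³
   = 1.84 × 10⁴ m/s²

1.84 × 10⁴ m/s²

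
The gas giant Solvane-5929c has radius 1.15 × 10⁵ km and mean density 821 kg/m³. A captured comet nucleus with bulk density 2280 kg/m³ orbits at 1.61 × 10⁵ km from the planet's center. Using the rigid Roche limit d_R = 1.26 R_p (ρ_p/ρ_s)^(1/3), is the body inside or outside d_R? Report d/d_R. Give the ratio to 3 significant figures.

outside; d/d_R ≈ 1.56

d_R = 1.26 × (1.15 × 10⁵ km) × (821/2280)^(1/3) = 1.031 × 10⁵ km
d/d_R = (1.61 × 10⁵) / (1.031 × 10⁵) = 1.56
Since d/d_R > 1, the body is outside the Roche limit.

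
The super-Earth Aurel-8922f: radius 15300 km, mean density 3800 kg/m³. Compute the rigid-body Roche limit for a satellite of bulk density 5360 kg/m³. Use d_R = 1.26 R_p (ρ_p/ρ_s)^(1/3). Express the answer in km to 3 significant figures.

17200 km

d_R = 1.26 × 15300 km × (3800/5360)^(1/3)
    = 17200 km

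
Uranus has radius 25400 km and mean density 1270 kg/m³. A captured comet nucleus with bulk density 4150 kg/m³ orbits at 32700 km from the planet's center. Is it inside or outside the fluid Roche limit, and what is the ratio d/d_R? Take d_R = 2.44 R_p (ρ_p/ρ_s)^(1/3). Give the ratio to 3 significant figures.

inside; d/d_R ≈ 0.783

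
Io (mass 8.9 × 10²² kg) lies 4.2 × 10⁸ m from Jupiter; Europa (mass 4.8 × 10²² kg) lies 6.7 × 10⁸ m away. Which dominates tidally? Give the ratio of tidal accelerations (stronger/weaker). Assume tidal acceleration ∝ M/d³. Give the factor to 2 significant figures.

Io, by a factor of ≈ 7.5

Tidal stretch scales as M/d³; compute that for each body.
Io: (8.9 × 10²²) / (4.2 × 10⁸)³ = 1.201 × 10⁻³
Europa: (4.8 × 10²²) / (6.7 × 10⁸)³ = 1.596 × 10⁻⁴
Ratio (larger/smaller) = 7.5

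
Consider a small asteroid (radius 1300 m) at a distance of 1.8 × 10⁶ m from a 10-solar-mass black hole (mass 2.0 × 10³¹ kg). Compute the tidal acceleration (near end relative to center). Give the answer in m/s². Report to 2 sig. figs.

6.0 × 10⁵ m/s²

a_tidal = 2GMr/d³
        = 2 × (6.674 × 10⁻¹¹) × (2.0 × 10³¹) × (1300) / (1.8 × 10⁶)³
        = 6.0 × 10⁵ m/s²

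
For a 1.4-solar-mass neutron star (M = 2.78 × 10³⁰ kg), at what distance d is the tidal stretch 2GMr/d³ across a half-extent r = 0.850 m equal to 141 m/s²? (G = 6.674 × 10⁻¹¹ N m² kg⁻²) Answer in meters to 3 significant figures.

1.31 × 10⁶ m

2GMr/d³ = a_tidal  ⇒  d = (2GMr / a_tidal)^(1/3)
d = (2 × 6.674×10⁻¹¹ × (2.78 × 10³⁰) × (0.850) / (141))^(1/3)
  = 1.31 × 10⁶ m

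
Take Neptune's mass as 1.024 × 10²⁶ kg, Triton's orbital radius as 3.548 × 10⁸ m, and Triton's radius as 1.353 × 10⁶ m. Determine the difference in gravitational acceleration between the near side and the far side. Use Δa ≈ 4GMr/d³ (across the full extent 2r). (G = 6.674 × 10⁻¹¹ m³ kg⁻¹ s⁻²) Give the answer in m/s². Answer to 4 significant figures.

The field gradient is 2GM/d³; across the full diameter 2r the difference is 4GMr/d³.
Δg = 4GMr/d³
   = 4 × (6.674 × 10⁻¹¹) × (1.024 × 10²⁶) × (1.353 × 10⁶) / (3.548 × 10⁸)³
   = 8.281 × 10⁻⁴ m/s²

8.281 × 10⁻⁴ m/s²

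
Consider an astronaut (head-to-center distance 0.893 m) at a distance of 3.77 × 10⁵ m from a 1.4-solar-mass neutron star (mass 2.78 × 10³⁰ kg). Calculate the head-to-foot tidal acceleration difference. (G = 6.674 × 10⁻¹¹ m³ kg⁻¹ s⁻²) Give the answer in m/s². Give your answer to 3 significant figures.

1.24 × 10⁴ m/s²

Δg = 4GMr/d³
   = 4 × (6.674 × 10⁻¹¹) × (2.78 × 10³⁰) × (0.893) / (3.77 × 10⁵)³
   = 1.24 × 10⁴ m/s²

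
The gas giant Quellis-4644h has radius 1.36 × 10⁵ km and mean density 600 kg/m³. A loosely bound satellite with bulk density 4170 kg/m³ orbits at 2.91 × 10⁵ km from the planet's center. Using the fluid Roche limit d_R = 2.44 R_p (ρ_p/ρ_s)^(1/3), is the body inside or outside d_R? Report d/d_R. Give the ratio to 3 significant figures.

outside; d/d_R ≈ 1.67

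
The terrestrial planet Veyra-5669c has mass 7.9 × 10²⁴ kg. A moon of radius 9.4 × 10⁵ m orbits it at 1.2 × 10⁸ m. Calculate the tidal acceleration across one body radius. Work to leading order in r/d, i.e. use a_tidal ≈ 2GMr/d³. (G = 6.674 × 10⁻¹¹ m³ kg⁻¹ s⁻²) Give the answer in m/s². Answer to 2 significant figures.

a_tidal = 2GMr/d³
        = 2 × (6.674 × 10⁻¹¹) × (7.9 × 10²⁴) × (9.4 × 10⁵) / (1.2 × 10⁸)³
        = 5.7 × 10⁻⁴ m/s²

5.7 × 10⁻⁴ m/s²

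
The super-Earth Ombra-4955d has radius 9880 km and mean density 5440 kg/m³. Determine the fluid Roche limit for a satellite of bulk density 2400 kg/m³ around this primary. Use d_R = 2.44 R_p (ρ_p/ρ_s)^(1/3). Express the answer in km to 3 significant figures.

31700 km

d_R = 2.44 × 9880 km × (5440/2400)^(1/3)
    = 31700 km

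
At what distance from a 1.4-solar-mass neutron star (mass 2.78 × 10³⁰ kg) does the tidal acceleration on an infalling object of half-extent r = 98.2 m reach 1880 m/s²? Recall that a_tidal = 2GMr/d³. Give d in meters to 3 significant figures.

2.69 × 10⁶ m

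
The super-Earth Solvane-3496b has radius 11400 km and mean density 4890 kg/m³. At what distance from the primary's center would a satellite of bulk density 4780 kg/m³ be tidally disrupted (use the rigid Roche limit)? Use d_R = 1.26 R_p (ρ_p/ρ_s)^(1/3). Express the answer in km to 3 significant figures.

14500 km

d_R = 1.26 × 11400 km × (4890/4780)^(1/3)
    = 14500 km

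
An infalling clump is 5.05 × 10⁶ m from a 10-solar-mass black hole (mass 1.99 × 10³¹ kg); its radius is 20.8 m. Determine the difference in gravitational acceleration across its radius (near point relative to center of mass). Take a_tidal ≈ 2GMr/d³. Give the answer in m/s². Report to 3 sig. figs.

4.29 × 10² m/s²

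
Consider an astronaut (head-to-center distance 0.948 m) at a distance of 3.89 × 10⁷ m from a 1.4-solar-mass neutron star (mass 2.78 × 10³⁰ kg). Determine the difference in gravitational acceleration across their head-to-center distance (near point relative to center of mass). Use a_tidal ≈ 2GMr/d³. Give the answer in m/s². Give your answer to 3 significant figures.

a_tidal = 2GMr/d³
        = 2 × (6.674 × 10⁻¹¹) × (2.78 × 10³⁰) × (0.948) / (3.89 × 10⁷)³
        = 5.98 × 10⁻³ m/s²

5.98 × 10⁻³ m/s²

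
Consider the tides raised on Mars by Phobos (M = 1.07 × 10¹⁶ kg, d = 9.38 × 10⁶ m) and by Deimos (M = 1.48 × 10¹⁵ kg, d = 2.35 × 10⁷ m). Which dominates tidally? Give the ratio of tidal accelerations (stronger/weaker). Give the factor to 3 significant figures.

Phobos, by a factor of ≈ 114

Compare M/d³ for the two perturbers:
Phobos: (1.07 × 10¹⁶) / (9.38 × 10⁶)³ = 1.297 × 10⁻⁵
Deimos: (1.48 × 10¹⁵) / (2.35 × 10⁷)³ = 1.140 × 10⁻⁷
Ratio (larger/smaller) = 114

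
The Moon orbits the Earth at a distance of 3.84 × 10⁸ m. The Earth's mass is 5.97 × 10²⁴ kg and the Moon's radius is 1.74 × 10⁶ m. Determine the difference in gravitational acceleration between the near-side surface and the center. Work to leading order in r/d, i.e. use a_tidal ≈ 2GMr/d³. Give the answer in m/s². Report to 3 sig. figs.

a_tidal = 2GMr/d³
        = 2 × (6.674 × 10⁻¹¹) × (5.97 × 10²⁴) × (1.74 × 10⁶) / (3.84 × 10⁸)³
        = 2.45 × 10⁻⁵ m/s²

2.45 × 10⁻⁵ m/s²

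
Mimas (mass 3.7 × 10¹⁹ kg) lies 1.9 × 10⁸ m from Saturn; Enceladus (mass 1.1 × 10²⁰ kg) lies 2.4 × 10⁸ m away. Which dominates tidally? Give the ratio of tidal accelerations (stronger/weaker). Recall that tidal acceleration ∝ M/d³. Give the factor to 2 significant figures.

Tidal acceleration ∝ M/d³, so compare M/d³ for each.
Mimas: (3.7 × 10¹⁹) / (1.9 × 10⁸)³ = 5.394 × 10⁻⁶
Enceladus: (1.1 × 10²⁰) / (2.4 × 10⁸)³ = 7.957 × 10⁻⁶
Ratio (larger/smaller) = 1.5

Enceladus, by a factor of ≈ 1.5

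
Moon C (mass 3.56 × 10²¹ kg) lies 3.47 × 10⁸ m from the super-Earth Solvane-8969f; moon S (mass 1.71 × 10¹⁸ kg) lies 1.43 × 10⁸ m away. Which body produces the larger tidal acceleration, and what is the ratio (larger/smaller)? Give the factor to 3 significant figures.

Moon C, by a factor of ≈ 146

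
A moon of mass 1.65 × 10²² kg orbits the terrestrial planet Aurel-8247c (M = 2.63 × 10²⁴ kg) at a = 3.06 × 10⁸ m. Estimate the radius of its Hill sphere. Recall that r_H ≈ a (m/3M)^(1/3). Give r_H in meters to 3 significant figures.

r_H ≈ a (m/3M)^(1/3)
    = (3.06 × 10⁸) × (1.65 × 10²² / (3 × 2.63 × 10²⁴))^(1/3)
    = 3.91 × 10⁷ m

3.91 × 10⁷ m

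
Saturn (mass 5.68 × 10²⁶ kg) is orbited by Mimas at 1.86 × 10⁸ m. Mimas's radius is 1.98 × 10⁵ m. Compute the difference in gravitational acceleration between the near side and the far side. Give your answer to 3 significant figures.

Near-to-far spans 2r, so the tidal difference is twice the near-to-center value: 4GMr/d³.
a_tidal = 4GMr/d³
        = 4 × (6.674 × 10⁻¹¹) × (5.68 × 10²⁶) × (1.98 × 10⁵) / (1.86 × 10⁸)³
        = 4.67 × 10⁻³ m/s²

4.67 × 10⁻³ m/s²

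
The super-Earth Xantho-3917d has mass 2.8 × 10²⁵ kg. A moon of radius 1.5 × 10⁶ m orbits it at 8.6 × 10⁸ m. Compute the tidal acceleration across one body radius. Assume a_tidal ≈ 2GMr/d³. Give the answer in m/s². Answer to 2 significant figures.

Δg = 2GMr/d³
   = 2 × (6.674 × 10⁻¹¹) × (2.8 × 10²⁵) × (1.5 × 10⁶) / (8.6 × 10⁸)³
   = 8.8 × 10⁻⁶ m/s²

8.8 × 10⁻⁶ m/s²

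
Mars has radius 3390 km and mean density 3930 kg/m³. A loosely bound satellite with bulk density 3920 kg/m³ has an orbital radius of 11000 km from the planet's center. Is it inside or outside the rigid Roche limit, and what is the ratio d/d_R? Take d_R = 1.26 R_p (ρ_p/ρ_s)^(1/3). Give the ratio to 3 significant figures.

d_R = 1.26 × (3390 km) × (3930/3920)^(1/3) = 4275 km
d/d_R = (11000) / (4275) = 2.57
Since d/d_R > 1, the body is outside the Roche limit.

outside; d/d_R ≈ 2.57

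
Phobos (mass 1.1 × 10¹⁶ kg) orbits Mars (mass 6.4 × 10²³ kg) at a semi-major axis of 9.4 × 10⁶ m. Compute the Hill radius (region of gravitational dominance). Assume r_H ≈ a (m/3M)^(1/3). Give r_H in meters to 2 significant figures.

1.7 × 10⁴ m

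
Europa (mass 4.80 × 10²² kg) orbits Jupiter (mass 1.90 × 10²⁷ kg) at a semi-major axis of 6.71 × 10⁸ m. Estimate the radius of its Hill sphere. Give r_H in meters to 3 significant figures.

1.37 × 10⁷ m

r_H ≈ a (m/3M)^(1/3)
    = (6.71 × 10⁸) × (4.80 × 10²² / (3 × 1.90 × 10²⁷))^(1/3)
    = 1.37 × 10⁷ m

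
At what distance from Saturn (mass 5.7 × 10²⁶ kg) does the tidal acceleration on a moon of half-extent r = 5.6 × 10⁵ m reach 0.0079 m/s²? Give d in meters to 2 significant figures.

1.8 × 10⁸ m

2GMr/d³ = a_tidal  ⇒  d = (2GMr / a_tidal)^(1/3)
d = (2 × 6.674×10⁻¹¹ × (5.7 × 10²⁶) × (5.6 × 10⁵) / (0.0079))^(1/3)
  = 1.8 × 10⁸ m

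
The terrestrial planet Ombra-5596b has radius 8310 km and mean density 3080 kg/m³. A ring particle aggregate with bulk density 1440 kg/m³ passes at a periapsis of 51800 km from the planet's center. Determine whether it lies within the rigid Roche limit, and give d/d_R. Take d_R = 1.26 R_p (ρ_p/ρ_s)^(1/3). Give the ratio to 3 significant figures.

d_R = 1.26 × (8310 km) × (3080/1440)^(1/3) = 13490 km
d/d_R = (51800) / (13490) = 3.84
Since d/d_R > 1, the body is outside the Roche limit.

outside; d/d_R ≈ 3.84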